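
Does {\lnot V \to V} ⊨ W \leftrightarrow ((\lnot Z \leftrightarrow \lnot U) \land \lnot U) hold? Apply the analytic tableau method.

Initial set: {T (\lnot V \to V); F (W \leftrightarrow ((\lnot Z \leftrightarrow \lnot U) \land \lnot U))}.
T (\lnot V \to V): β-rule — branch into F \lnot V  //  T V.
  branch 1 (add F \lnot V):
    F (W \leftrightarrow ((\lnot Z \leftrightarrow \lnot U) \land \lnot U)): β-rule — branch into T W, F ((\lnot Z \leftrightarrow \lnot U) \land \lnot U)  //  F W, T ((\lnot Z \leftrightarrow \lnot U) \land \lnot U).
      branch 1.1 (add T W, F ((\lnot Z \leftrightarrow \lnot U) \land \lnot U)):
        F ((\lnot Z \leftrightarrow \lnot U) \land \lnot U): β-rule — branch into F (\lnot Z \leftrightarrow \lnot U)  //  F \lnot U.
          branch 1.1.1 (add F (\lnot Z \leftrightarrow \lnot U)):
            F (\lnot Z \leftrightarrow \lnot U): β-rule — branch into T \lnot Z, F \lnot U  //  F \lnot Z, T \lnot U.
              branch 1.1.1.1 (add T \lnot Z, F \lnot U):
                ○ open, literals {U=true, V=true, W=true, Z=false}.
              branch 1.1.1.2 (add F \lnot Z, T \lnot U):
                ○ open, literals {U=false, V=true, W=true, Z=true}.
          branch 1.1.2 (add F \lnot U):
            ○ open, literals {U=true, V=true, W=true}.
      branch 1.2 (add F W, T ((\lnot Z \leftrightarrow \lnot U) \land \lnot U)):
        T ((\lnot Z \leftrightarrow \lnot U) \land \lnot U): α-rule — add T (\lnot Z \leftrightarrow \lnot U), T \lnot U.
        T (\lnot Z \leftrightarrow \lnot U): β-rule — branch into T \lnot Z, T \lnot U  //  F \lnot Z, F \lnot U.
          branch 1.2.1 (add T \lnot Z, T \lnot U):
            ○ open, literals {U=false, V=true, W=false, Z=false}.
          branch 1.2.2 (add F \lnot Z, F \lnot U):
            × closes — contains both U and \lnot U.
  branch 2 (add T V):
    F (W \leftrightarrow ((\lnot Z \leftrightarrow \lnot U) \land \lnot U)): β-rule — branch into T W, F ((\lnot Z \leftrightarrow \lnot U) \land \lnot U)  //  F W, T ((\lnot Z \leftrightarrow \lnot U) \land \lnot U).
      branch 2.1 (add T W, F ((\lnot Z \leftrightarrow \lnot U) \land \lnot U)):
        F ((\lnot Z \leftrightarrow \lnot U) \land \lnot U): β-rule — branch into F (\lnot Z \leftrightarrow \lnot U)  //  F \lnot U.
          branch 2.1.1 (add F (\lnot Z \leftrightarrow \lnot U)):
            F (\lnot Z \leftrightarrow \lnot U): β-rule — branch into T \lnot Z, F \lnot U  //  F \lnot Z, T \lnot U.
              branch 2.1.1.1 (add T \lnot Z, F \lnot U):
                ○ open, literals {U=true, V=true, W=true, Z=false}.
              branch 2.1.1.2 (add F \lnot Z, T \lnot U):
                ○ open, literals {U=false, V=true, W=true, Z=true}.
          branch 2.1.2 (add F \lnot U):
            ○ open, literals {U=true, V=true, W=true}.
      branch 2.2 (add F W, T ((\lnot Z \leftrightarrow \lnot U) \land \lnot U)):
        T ((\lnot Z \leftrightarrow \lnot U) \land \lnot U): α-rule — add T (\lnot Z \leftrightarrow \lnot U), T \lnot U.
        T (\lnot Z \leftrightarrow \lnot U): β-rule — branch into T \lnot Z, T \lnot U  //  F \lnot Z, F \lnot U.
          branch 2.2.1 (add T \lnot Z, T \lnot U):
            ○ open, literals {U=false, V=true, W=false, Z=false}.
          branch 2.2.2 (add F \lnot Z, F \lnot U):
            × closes — contains both U and \lnot U.
2 branches closed, 8 open.
An open branch gives a countermodel: U=true, V=true, W=true, Z=false (unmentioned atoms arbitrary); the premises hold there but the conclusion fails.

No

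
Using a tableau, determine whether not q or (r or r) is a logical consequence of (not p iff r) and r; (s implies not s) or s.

Initial set: {((not p iff r) and r); ((s implies not s) or s); not (not q or (r or r))}.
((not p iff r) and r): α-rule — add (not p iff r), r.
not (not q or (r or r)): α-rule — add not not q, not (r or r).
not (r or r): α-rule — add not r, not r.
× closes — contains both r and not r.
All 1 branch closes.
Every branch closed, so the premises entail the conclusion.

Yes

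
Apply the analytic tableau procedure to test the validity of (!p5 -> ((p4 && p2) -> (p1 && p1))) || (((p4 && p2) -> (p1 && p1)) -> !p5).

Assume the negation and expand:
Initial set: {!((!p5 -> ((p4 && p2) -> (p1 && p1))) || (((p4 && p2) -> (p1 && p1)) -> !p5))}.
!((!p5 -> ((p4 && p2) -> (p1 && p1))) || (((p4 && p2) -> (p1 && p1)) -> !p5)): α-rule — add !(!p5 -> ((p4 && p2) -> (p1 && p1))), !(((p4 && p2) -> (p1 && p1)) -> !p5).
!(!p5 -> ((p4 && p2) -> (p1 && p1))): α-rule — add !p5, !((p4 && p2) -> (p1 && p1)).
!(((p4 && p2) -> (p1 && p1)) -> !p5): α-rule — add ((p4 && p2) -> (p1 && p1)), !!p5.
× closes — contains both p5 and !p5.
All 1 branch closes.
Every branch closed, so the negation is unsatisfiable and the formula is valid.

Valid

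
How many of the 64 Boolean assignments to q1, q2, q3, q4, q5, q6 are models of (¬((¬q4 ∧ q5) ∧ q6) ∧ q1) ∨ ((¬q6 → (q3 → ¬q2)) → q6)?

52

Initial set: {((¬((¬q4 ∧ q5) ∧ q6) ∧ q1) ∨ ((¬q6 → (q3 → ¬q2)) → q6))}.
((¬((¬q4 ∧ q5) ∧ q6) ∧ q1) ∨ ((¬q6 → (q3 → ¬q2)) → q6)): β-rule — branch into (¬((¬q4 ∧ q5) ∧ q6) ∧ q1)  //  ((¬q6 → (q3 → ¬q2)) → q6).
  branch 1 (add (¬((¬q4 ∧ q5) ∧ q6) ∧ q1)):
    (¬((¬q4 ∧ q5) ∧ q6) ∧ q1): α-rule — add ¬((¬q4 ∧ q5) ∧ q6), q1.
    ¬((¬q4 ∧ q5) ∧ q6): β-rule — branch into ¬(¬q4 ∧ q5)  //  ¬q6.
      branch 1.1 (add ¬(¬q4 ∧ q5)):
        ¬(¬q4 ∧ q5): β-rule — branch into ¬¬q4  //  ¬q5.
          branch 1.1.1 (add ¬¬q4):
            ○ open, literals {q1=true, q4=true}.
          branch 1.1.2 (add ¬q5):
            ○ open, literals {q1=true, q5=false}.
      branch 1.2 (add ¬q6):
        ○ open, literals {q1=true, q6=false}.
  branch 2 (add ((¬q6 → (q3 → ¬q2)) → q6)):
    ((¬q6 → (q3 → ¬q2)) → q6): β-rule — branch into ¬(¬q6 → (q3 → ¬q2))  //  q6.
      branch 2.1 (add ¬(¬q6 → (q3 → ¬q2))):
        ¬(¬q6 → (q3 → ¬q2)): α-rule — add ¬q6, ¬(q3 → ¬q2).
        ¬(q3 → ¬q2): α-rule — add q3, ¬¬q2.
        ○ open, literals {q2=true, q3=true, q6=false}.
      branch 2.2 (add q6):
        ○ open, literals {q6=true}.
0 branches closed, 5 open.
Each open branch fixes some atoms; the unmentioned ones are free. Counting distinct full assignments: branch {q1=true, q4=true} (q2, q3, q5, q6) contributes 16 new; branch {q1=true, q5=false} (q2, q3, q4, q6) contributes 8 new; branch {q1=true, q6=false} (q2, q3, q4, q5) contributes 4 new; branch {q2=true, q3=true, q6=false} (q1, q4, q5) contributes 4 new; branch {q6=true} (q1, q2, q3, q4, q5) contributes 20 new. Total: 52.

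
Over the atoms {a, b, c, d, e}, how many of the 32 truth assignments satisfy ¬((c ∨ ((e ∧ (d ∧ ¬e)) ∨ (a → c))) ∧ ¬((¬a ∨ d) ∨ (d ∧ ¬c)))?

28

Initial set: {¬((c ∨ ((e ∧ (d ∧ ¬e)) ∨ (a → c))) ∧ ¬((¬a ∨ d) ∨ (d ∧ ¬c)))}.
¬((c ∨ ((e ∧ (d ∧ ¬e)) ∨ (a → c))) ∧ ¬((¬a ∨ d) ∨ (d ∧ ¬c))): β-rule — branch into ¬(c ∨ ((e ∧ (d ∧ ¬e)) ∨ (a → c)))  //  ¬¬((¬a ∨ d) ∨ (d ∧ ¬c)).
  branch 1 (add ¬(c ∨ ((e ∧ (d ∧ ¬e)) ∨ (a → c)))):
    ¬(c ∨ ((e ∧ (d ∧ ¬e)) ∨ (a → c))): α-rule — add ¬c, ¬((e ∧ (d ∧ ¬e)) ∨ (a → c)).
    ¬((e ∧ (d ∧ ¬e)) ∨ (a → c)): α-rule — add ¬(e ∧ (d ∧ ¬e)), ¬(a → c).
    ¬(a → c): α-rule — add a, ¬c.
    ¬(e ∧ (d ∧ ¬e)): β-rule — branch into ¬e  //  ¬(d ∧ ¬e).
      branch 1.1 (add ¬e):
        ○ open, literals {a=T, c=F, e=F}.
      branch 1.2 (add ¬(d ∧ ¬e)):
        ¬(d ∧ ¬e): β-rule — branch into ¬d  //  ¬¬e.
          branch 1.2.1 (add ¬d):
            ○ open, literals {a=T, c=F, d=F}.
          branch 1.2.2 (add ¬¬e):
            ○ open, literals {a=T, c=F, e=T}.
  branch 2 (add ¬¬((¬a ∨ d) ∨ (d ∧ ¬c))):
    ¬¬((¬a ∨ d) ∨ (d ∧ ¬c)): β-rule — branch into (¬a ∨ d)  //  (d ∧ ¬c).
      branch 2.1 (add (¬a ∨ d)):
        (¬a ∨ d): β-rule — branch into ¬a  //  d.
          branch 2.1.1 (add ¬a):
            ○ open, literals {a=F}.
          branch 2.1.2 (add d):
            ○ open, literals {d=T}.
      branch 2.2 (add (d ∧ ¬c)):
        (d ∧ ¬c): α-rule — add d, ¬c.
        ○ open, literals {c=F, d=T}.
0 branches closed, 6 open.
Each open branch fixes some atoms; the unmentioned ones are free. Counting distinct full assignments: branch {a=T, c=F, e=F} (b, d) contributes 4 new; branch {a=T, c=F, d=F} (b, e) contributes 2 new; branch {a=T, c=F, e=T} (b, d) contributes 2 new; branch {a=F} (b, c, d, e) contributes 16 new; branch {d=T} (a, b, c, e) contributes 4 new; branch {c=F, d=T} (a, b, e) contributes 0 new. Total: 28.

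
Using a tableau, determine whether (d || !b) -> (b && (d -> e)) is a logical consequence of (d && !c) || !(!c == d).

No

Initial set: {T ((d && !c) || !(!c == d)); F ((d || !b) -> (b && (d -> e)))}.
F ((d || !b) -> (b && (d -> e))): α-rule — add T (d || !b), F (b && (d -> e)).
T ((d && !c) || !(!c == d)): β-rule — branch into T (d && !c)  //  T !(!c == d).
  branch 1 (add T (d && !c)):
    T (d && !c): α-rule — add T d, T !c.
    T (d || !b): β-rule — branch into T d  //  T !b.
      branch 1.1 (add T d):
        F (b && (d -> e)): β-rule — branch into F b  //  F (d -> e).
          branch 1.1.1 (add F b):
            ○ open, literals {b=false, c=false, d=true}.
          branch 1.1.2 (add F (d -> e)):
            F (d -> e): α-rule — add T d, F e.
            ○ open, literals {c=false, d=true, e=false}.
      branch 1.2 (add T !b):
        F (b && (d -> e)): β-rule — branch into F b  //  F (d -> e).
          branch 1.2.1 (add F b):
            ○ open, literals {b=false, c=false, d=true}.
          branch 1.2.2 (add F (d -> e)):
            F (d -> e): α-rule — add T d, F e.
            ○ open, literals {b=false, c=false, d=true, e=false}.
  branch 2 (add T !(!c == d)):
    T (d || !b): β-rule — branch into T d  //  T !b.
      branch 2.1 (add T d):
        F (b && (d -> e)): β-rule — branch into F b  //  F (d -> e).
          branch 2.1.1 (add F b):
            T !(!c == d): β-rule — branch into T !c, F d  //  F !c, T d.
              branch 2.1.1.1 (add T !c, F d):
                × closes — contains both d and !d.
              branch 2.1.1.2 (add F !c, T d):
                ○ open, literals {b=false, c=true, d=true}.
          branch 2.1.2 (add F (d -> e)):
            F (d -> e): α-rule — add T d, F e.
            T !(!c == d): β-rule — branch into T !c, F d  //  F !c, T d.
              branch 2.1.2.1 (add T !c, F d):
                × closes — contains both d and !d.
              branch 2.1.2.2 (add F !c, T d):
                ○ open, literals {c=true, d=true, e=false}.
      branch 2.2 (add T !b):
        F (b && (d -> e)): β-rule — branch into F b  //  F (d -> e).
          branch 2.2.1 (add F b):
            T !(!c == d): β-rule — branch into T !c, F d  //  F !c, T d.
              branch 2.2.1.1 (add T !c, F d):
                ○ open, literals {b=false, c=false, d=false}.
              branch 2.2.1.2 (add F !c, T d):
                ○ open, literals {b=false, c=true, d=true}.
          branch 2.2.2 (add F (d -> e)):
            F (d -> e): α-rule — add T d, F e.
            T !(!c == d): β-rule — branch into T !c, F d  //  F !c, T d.
              branch 2.2.2.1 (add T !c, F d):
                × closes — contains both d and !d.
              branch 2.2.2.2 (add F !c, T d):
                ○ open, literals {b=false, c=true, d=true, e=false}.
3 branches closed, 9 open.
An open branch gives a countermodel: b=false, c=false, d=true (unmentioned atoms arbitrary); the premises hold there but the conclusion fails.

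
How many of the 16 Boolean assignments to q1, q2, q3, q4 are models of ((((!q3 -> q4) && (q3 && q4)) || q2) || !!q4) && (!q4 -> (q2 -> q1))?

10

Initial set: {(((((!q3 -> q4) && (q3 && q4)) || q2) || !!q4) && (!q4 -> (q2 -> q1)))}.
(((((!q3 -> q4) && (q3 && q4)) || q2) || !!q4) && (!q4 -> (q2 -> q1))): α-rule — add ((((!q3 -> q4) && (q3 && q4)) || q2) || !!q4), (!q4 -> (q2 -> q1)).
((((!q3 -> q4) && (q3 && q4)) || q2) || !!q4): β-rule — branch into (((!q3 -> q4) && (q3 && q4)) || q2)  //  !!q4.
  branch 1 (add (((!q3 -> q4) && (q3 && q4)) || q2)):
    (!q4 -> (q2 -> q1)): β-rule — branch into !!q4  //  (q2 -> q1).
      branch 1.1 (add !!q4):
        (((!q3 -> q4) && (q3 && q4)) || q2): β-rule — branch into ((!q3 -> q4) && (q3 && q4))  //  q2.
          branch 1.1.1 (add ((!q3 -> q4) && (q3 && q4))):
            ((!q3 -> q4) && (q3 && q4)): α-rule — add (!q3 -> q4), (q3 && q4).
            (q3 && q4): α-rule — add q3, q4.
            (!q3 -> q4): β-rule — branch into !!q3  //  q4.
              branch 1.1.1.1 (add !!q3):
                ○ open, literals {q3=T, q4=T}.
              branch 1.1.1.2 (add q4):
                ○ open, literals {q3=T, q4=T}.
          branch 1.1.2 (add q2):
            ○ open, literals {q2=T, q4=T}.
      branch 1.2 (add (q2 -> q1)):
        (((!q3 -> q4) && (q3 && q4)) || q2): β-rule — branch into ((!q3 -> q4) && (q3 && q4))  //  q2.
          branch 1.2.1 (add ((!q3 -> q4) && (q3 && q4))):
            ((!q3 -> q4) && (q3 && q4)): α-rule — add (!q3 -> q4), (q3 && q4).
            (q3 && q4): α-rule — add q3, q4.
            (q2 -> q1): β-rule — branch into !q2  //  q1.
              branch 1.2.1.1 (add !q2):
                (!q3 -> q4): β-rule — branch into !!q3  //  q4.
                  branch 1.2.1.1.1 (add !!q3):
                    ○ open, literals {q2=F, q3=T, q4=T}.
                  branch 1.2.1.1.2 (add q4):
                    ○ open, literals {q2=F, q3=T, q4=T}.
              branch 1.2.1.2 (add q1):
                (!q3 -> q4): β-rule — branch into !!q3  //  q4.
                  branch 1.2.1.2.1 (add !!q3):
                    ○ open, literals {q1=T, q3=T, q4=T}.
                  branch 1.2.1.2.2 (add q4):
                    ○ open, literals {q1=T, q3=T, q4=T}.
          branch 1.2.2 (add q2):
            (q2 -> q1): β-rule — branch into !q2  //  q1.
              branch 1.2.2.1 (add !q2):
                × closes — contains both q2 and !q2.
              branch 1.2.2.2 (add q1):
                ○ open, literals {q1=T, q2=T}.
  branch 2 (add !!q4):
    !!q4: drop double negation, giving q4.
    (!q4 -> (q2 -> q1)): β-rule — branch into !!q4  //  (q2 -> q1).
      branch 2.1 (add !!q4):
        ○ open, literals {q4=T}.
      branch 2.2 (add (q2 -> q1)):
        (q2 -> q1): β-rule — branch into !q2  //  q1.
          branch 2.2.1 (add !q2):
            ○ open, literals {q2=F, q4=T}.
          branch 2.2.2 (add q1):
            ○ open, literals {q1=T, q4=T}.
1 branch closed, 11 open.
Each open branch fixes some atoms; the unmentioned ones are free. Counting distinct full assignments: branch {q3=T, q4=T} (q1, q2) contributes 4 new; branch {q3=T, q4=T} (q1, q2) contributes 0 new; branch {q2=T, q4=T} (q1, q3) contributes 2 new; branch {q2=F, q3=T, q4=T} (q1) contributes 0 new; branch {q2=F, q3=T, q4=T} (q1) contributes 0 new; branch {q1=T, q3=T, q4=T} (q2) contributes 0 new; branch {q1=T, q3=T, q4=T} (q2) contributes 0 new; branch {q1=T, q2=T} (q3, q4) contributes 2 new; branch {q4=T} (q1, q2, q3) contributes 2 new; branch {q2=F, q4=T} (q1, q3) contributes 0 new; branch {q1=T, q4=T} (q2, q3) contributes 0 new. Total: 10.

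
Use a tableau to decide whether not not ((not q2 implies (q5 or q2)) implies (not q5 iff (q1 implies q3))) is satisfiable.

Satisfiable

Initial set: {not not ((not q2 implies (q5 or q2)) implies (not q5 iff (q1 implies q3)))}.
not not ((not q2 implies (q5 or q2)) implies (not q5 iff (q1 implies q3))): drop double negation, giving ((not q2 implies (q5 or q2)) implies (not q5 iff (q1 implies q3))).
((not q2 implies (q5 or q2)) implies (not q5 iff (q1 implies q3))): β-rule — branch into not (not q2 implies (q5 or q2))  //  (not q5 iff (q1 implies q3)).
  branch 1 (add not (not q2 implies (q5 or q2))):
    not (not q2 implies (q5 or q2)): α-rule — add not q2, not (q5 or q2).
    not (q5 or q2): α-rule — add not q5, not q2.
    ○ open, literals {q2=false, q5=false}.
  branch 2 (add (not q5 iff (q1 implies q3))):
    (not q5 iff (q1 implies q3)): β-rule — branch into not q5, (q1 implies q3)  //  not not q5, not (q1 implies q3).
      branch 2.1 (add not q5, (q1 implies q3)):
        (q1 implies q3): β-rule — branch into not q1  //  q3.
          branch 2.1.1 (add not q1):
            ○ open, literals {q1=false, q5=false}.
          branch 2.1.2 (add q3):
            ○ open, literals {q3=true, q5=false}.
      branch 2.2 (add not not q5, not (q1 implies q3)):
        not (q1 implies q3): α-rule — add q1, not q3.
        ○ open, literals {q1=true, q3=false, q5=true}.
0 branches closed, 4 open.
An open branch gives a satisfying assignment: q2=false, q5=false.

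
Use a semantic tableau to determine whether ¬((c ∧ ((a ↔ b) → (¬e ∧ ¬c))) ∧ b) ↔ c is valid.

Assume the negation and expand:
Initial set: {F (¬((c ∧ ((a ↔ b) → (¬e ∧ ¬c))) ∧ b) ↔ c)}.
F (¬((c ∧ ((a ↔ b) → (¬e ∧ ¬c))) ∧ b) ↔ c): β-rule — branch into T ¬((c ∧ ((a ↔ b) → (¬e ∧ ¬c))) ∧ b), F c  //  F ¬((c ∧ ((a ↔ b) → (¬e ∧ ¬c))) ∧ b), T c.
  branch 1 (add T ¬((c ∧ ((a ↔ b) → (¬e ∧ ¬c))) ∧ b), F c):
    T ¬((c ∧ ((a ↔ b) → (¬e ∧ ¬c))) ∧ b): β-rule — branch into F (c ∧ ((a ↔ b) → (¬e ∧ ¬c)))  //  F b.
      branch 1.1 (add F (c ∧ ((a ↔ b) → (¬e ∧ ¬c)))):
        F (c ∧ ((a ↔ b) → (¬e ∧ ¬c))): β-rule — branch into F c  //  F ((a ↔ b) → (¬e ∧ ¬c)).
          branch 1.1.1 (add F c):
            ○ open, literals {c=false}.
          branch 1.1.2 (add F ((a ↔ b) → (¬e ∧ ¬c))):
            F ((a ↔ b) → (¬e ∧ ¬c)): α-rule — add T (a ↔ b), F (¬e ∧ ¬c).
            T (a ↔ b): β-rule — branch into T a, T b  //  F a, F b.
              branch 1.1.2.1 (add T a, T b):
                F (¬e ∧ ¬c): β-rule — branch into F ¬e  //  F ¬c.
                  branch 1.1.2.1.1 (add F ¬e):
                    ○ open, literals {a=true, b=true, c=false, e=true}.
                  branch 1.1.2.1.2 (add F ¬c):
                    × closes — contains both c and ¬c.
              branch 1.1.2.2 (add F a, F b):
                F (¬e ∧ ¬c): β-rule — branch into F ¬e  //  F ¬c.
                  branch 1.1.2.2.1 (add F ¬e):
                    ○ open, literals {a=false, b=false, c=false, e=true}.
                  branch 1.1.2.2.2 (add F ¬c):
                    × closes — contains both c and ¬c.
      branch 1.2 (add F b):
        ○ open, literals {b=false, c=false}.
  branch 2 (add F ¬((c ∧ ((a ↔ b) → (¬e ∧ ¬c))) ∧ b), T c):
    F ¬((c ∧ ((a ↔ b) → (¬e ∧ ¬c))) ∧ b): α-rule — add T (c ∧ ((a ↔ b) → (¬e ∧ ¬c))), T b.
    T (c ∧ ((a ↔ b) → (¬e ∧ ¬c))): α-rule — add T c, T ((a ↔ b) → (¬e ∧ ¬c)).
    T ((a ↔ b) → (¬e ∧ ¬c)): β-rule — branch into F (a ↔ b)  //  T (¬e ∧ ¬c).
      branch 2.1 (add F (a ↔ b)):
        F (a ↔ b): β-rule — branch into T a, F b  //  F a, T b.
          branch 2.1.1 (add T a, F b):
            × closes — contains both b and ¬b.
          branch 2.1.2 (add F a, T b):
            ○ open, literals {a=false, b=true, c=true}.
      branch 2.2 (add T (¬e ∧ ¬c)):
        T (¬e ∧ ¬c): α-rule — add T ¬e, T ¬c.
        × closes — contains both c and ¬c.
4 branches closed, 5 open.
An open branch gives a countermodel: c=false (unmentioned atoms arbitrary); under it the original formula is false.

Not valid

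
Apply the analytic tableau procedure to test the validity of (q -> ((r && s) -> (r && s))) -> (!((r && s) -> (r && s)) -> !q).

Valid

Assume the negation and expand:
Initial set: {!((q -> ((r && s) -> (r && s))) -> (!((r && s) -> (r && s)) -> !q))}.
!((q -> ((r && s) -> (r && s))) -> (!((r && s) -> (r && s)) -> !q)): α-rule — add (q -> ((r && s) -> (r && s))), !(!((r && s) -> (r && s)) -> !q).
!(!((r && s) -> (r && s)) -> !q): α-rule — add !((r && s) -> (r && s)), !!q.
!((r && s) -> (r && s)): α-rule — add (r && s), !(r && s).
(r && s): α-rule — add r, s.
(q -> ((r && s) -> (r && s))): β-rule — branch into !q  //  ((r && s) -> (r && s)).
  branch 1 (add !q):
    × closes — contains both q and !q.
  branch 2 (add ((r && s) -> (r && s))):
    !(r && s): β-rule — branch into !r  //  !s.
      branch 2.1 (add !r):
        × closes — contains both r and !r.
      branch 2.2 (add !s):
        × closes — contains both s and !s.
All 3 branches close.
Every branch closed, so the negation is unsatisfiable and the formula is valid.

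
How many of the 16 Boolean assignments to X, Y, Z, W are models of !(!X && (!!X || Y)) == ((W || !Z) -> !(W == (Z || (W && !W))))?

Initial set: {(!(!X && (!!X || Y)) == ((W || !Z) -> !(W == (Z || (W && !W)))))}.
(!(!X && (!!X || Y)) == ((W || !Z) -> !(W == (Z || (W && !W))))): β-rule — branch into !(!X && (!!X || Y)), ((W || !Z) -> !(W == (Z || (W && !W))))  //  !!(!X && (!!X || Y)), !((W || !Z) -> !(W == (Z || (W && !W)))).
  branch 1 (add !(!X && (!!X || Y)), ((W || !Z) -> !(W == (Z || (W && !W))))):
    !(!X && (!!X || Y)): β-rule — branch into !!X  //  !(!!X || Y).
      branch 1.1 (add !!X):
        ((W || !Z) -> !(W == (Z || (W && !W)))): β-rule — branch into !(W || !Z)  //  !(W == (Z || (W && !W))).
          branch 1.1.1 (add !(W || !Z)):
            !(W || !Z): α-rule — add !W, !!Z.
            ○ open, literals {W=F, X=T, Z=T}.
          branch 1.1.2 (add !(W == (Z || (W && !W)))):
            !(W == (Z || (W && !W))): β-rule — branch into W, !(Z || (W && !W))  //  !W, (Z || (W && !W)).
              branch 1.1.2.1 (add W, !(Z || (W && !W))):
                !(Z || (W && !W)): α-rule — add !Z, !(W && !W).
                !(W && !W): β-rule — branch into !W  //  !!W.
                  branch 1.1.2.1.1 (add !W):
                    × closes — contains both W and !W.
                  branch 1.1.2.1.2 (add !!W):
                    ○ open, literals {W=T, X=T, Z=F}.
              branch 1.1.2.2 (add !W, (Z || (W && !W))):
                (Z || (W && !W)): β-rule — branch into Z  //  (W && !W).
                  branch 1.1.2.2.1 (add Z):
                    ○ open, literals {W=F, X=T, Z=T}.
                  branch 1.1.2.2.2 (add (W && !W)):
                    (W && !W): α-rule — add W, !W.
                    × closes — contains both W and !W.
      branch 1.2 (add !(!!X || Y)):
        !(!!X || Y): α-rule — add !!!X, !Y.
        !!!X: drop double negation, giving !X.
        ((W || !Z) -> !(W == (Z || (W && !W)))): β-rule — branch into !(W || !Z)  //  !(W == (Z || (W && !W))).
          branch 1.2.1 (add !(W || !Z)):
            !(W || !Z): α-rule — add !W, !!Z.
            ○ open, literals {W=F, X=F, Y=F, Z=T}.
          branch 1.2.2 (add !(W == (Z || (W && !W)))):
            !(W == (Z || (W && !W))): β-rule — branch into W, !(Z || (W && !W))  //  !W, (Z || (W && !W)).
              branch 1.2.2.1 (add W, !(Z || (W && !W))):
                !(Z || (W && !W)): α-rule — add !Z, !(W && !W).
                !(W && !W): β-rule — branch into !W  //  !!W.
                  branch 1.2.2.1.1 (add !W):
                    × closes — contains both W and !W.
                  branch 1.2.2.1.2 (add !!W):
                    ○ open, literals {W=T, X=F, Y=F, Z=F}.
              branch 1.2.2.2 (add !W, (Z || (W && !W))):
                (Z || (W && !W)): β-rule — branch into Z  //  (W && !W).
                  branch 1.2.2.2.1 (add Z):
                    ○ open, literals {W=F, X=F, Y=F, Z=T}.
                  branch 1.2.2.2.2 (add (W && !W)):
                    (W && !W): α-rule — add W, !W.
                    × closes — contains both W and !W.
  branch 2 (add !!(!X && (!!X || Y)), !((W || !Z) -> !(W == (Z || (W && !W))))):
    !!(!X && (!!X || Y)): α-rule — add !X, (!!X || Y).
    !((W || !Z) -> !(W == (Z || (W && !W)))): α-rule — add (W || !Z), !!(W == (Z || (W && !W))).
    (!!X || Y): β-rule — branch into !!X  //  Y.
      branch 2.1 (add !!X):
        !!X: drop double negation, giving X.
        × closes — contains both X and !X.
      branch 2.2 (add Y):
        (W || !Z): β-rule — branch into W  //  !Z.
          branch 2.2.1 (add W):
            !!(W == (Z || (W && !W))): β-rule — branch into W, (Z || (W && !W))  //  !W, !(Z || (W && !W)).
              branch 2.2.1.1 (add W, (Z || (W && !W))):
                (Z || (W && !W)): β-rule — branch into Z  //  (W && !W).
                  branch 2.2.1.1.1 (add Z):
                    ○ open, literals {W=T, X=F, Y=T, Z=T}.
                  branch 2.2.1.1.2 (add (W && !W)):
                    (W && !W): α-rule — add W, !W.
                    × closes — contains both W and !W.
              branch 2.2.1.2 (add !W, !(Z || (W && !W))):
                × closes — contains both W and !W.
          branch 2.2.2 (add !Z):
            !!(W == (Z || (W && !W))): β-rule — branch into W, (Z || (W && !W))  //  !W, !(Z || (W && !W)).
              branch 2.2.2.1 (add W, (Z || (W && !W))):
                (Z || (W && !W)): β-rule — branch into Z  //  (W && !W).
                  branch 2.2.2.1.1 (add Z):
                    × closes — contains both Z and !Z.
                  branch 2.2.2.1.2 (add (W && !W)):
                    (W && !W): α-rule — add W, !W.
                    × closes — contains both W and !W.
              branch 2.2.2.2 (add !W, !(Z || (W && !W))):
                !(Z || (W && !W)): α-rule — add !Z, !(W && !W).
                !(W && !W): β-rule — branch into !W  //  !!W.
                  branch 2.2.2.2.1 (add !W):
                    ○ open, literals {W=F, X=F, Y=T, Z=F}.
                  branch 2.2.2.2.2 (add !!W):
                    × closes — contains both W and !W.
10 branches closed, 8 open.
Each open branch fixes some atoms; the unmentioned ones are free. Counting distinct full assignments: branch {W=F, X=T, Z=T} (Y) contributes 2 new; branch {W=T, X=T, Z=F} (Y) contributes 2 new; branch {W=F, X=T, Z=T} (Y) contributes 0 new; branch {W=F, X=F, Y=F, Z=T} (none free) contributes 1 new; branch {W=T, X=F, Y=F, Z=F} (none free) contributes 1 new; branch {W=F, X=F, Y=F, Z=T} (none free) contributes 0 new; branch {W=T, X=F, Y=T, Z=T} (none free) contributes 1 new; branch {W=F, X=F, Y=T, Z=F} (none free) contributes 1 new. Total: 8.

8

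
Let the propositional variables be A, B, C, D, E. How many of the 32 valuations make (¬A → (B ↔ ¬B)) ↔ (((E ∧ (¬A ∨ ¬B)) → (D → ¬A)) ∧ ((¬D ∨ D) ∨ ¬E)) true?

14

Initial set: {((¬A → (B ↔ ¬B)) ↔ (((E ∧ (¬A ∨ ¬B)) → (D → ¬A)) ∧ ((¬D ∨ D) ∨ ¬E)))}.
((¬A → (B ↔ ¬B)) ↔ (((E ∧ (¬A ∨ ¬B)) → (D → ¬A)) ∧ ((¬D ∨ D) ∨ ¬E))): β-rule — branch into (¬A → (B ↔ ¬B)), (((E ∧ (¬A ∨ ¬B)) → (D → ¬A)) ∧ ((¬D ∨ D) ∨ ¬E))  //  ¬(¬A → (B ↔ ¬B)), ¬(((E ∧ (¬A ∨ ¬B)) → (D → ¬A)) ∧ ((¬D ∨ D) ∨ ¬E)).
  branch 1 (add (¬A → (B ↔ ¬B)), (((E ∧ (¬A ∨ ¬B)) → (D → ¬A)) ∧ ((¬D ∨ D) ∨ ¬E))):
    (((E ∧ (¬A ∨ ¬B)) → (D → ¬A)) ∧ ((¬D ∨ D) ∨ ¬E)): α-rule — add ((E ∧ (¬A ∨ ¬B)) → (D → ¬A)), ((¬D ∨ D) ∨ ¬E).
    (¬A → (B ↔ ¬B)): β-rule — branch into ¬¬A  //  (B ↔ ¬B).
      branch 1.1 (add ¬¬A):
        ((E ∧ (¬A ∨ ¬B)) → (D → ¬A)): β-rule — branch into ¬(E ∧ (¬A ∨ ¬B))  //  (D → ¬A).
          branch 1.1.1 (add ¬(E ∧ (¬A ∨ ¬B))):
            ((¬D ∨ D) ∨ ¬E): β-rule — branch into (¬D ∨ D)  //  ¬E.
              branch 1.1.1.1 (add (¬D ∨ D)):
                ¬(E ∧ (¬A ∨ ¬B)): β-rule — branch into ¬E  //  ¬(¬A ∨ ¬B).
                  branch 1.1.1.1.1 (add ¬E):
                    (¬D ∨ D): β-rule — branch into ¬D  //  D.
                      branch 1.1.1.1.1.1 (add ¬D):
                        ○ open, literals {A=1, D=0, E=0}.
                      branch 1.1.1.1.1.2 (add D):
                        ○ open, literals {A=1, D=1, E=0}.
                  branch 1.1.1.1.2 (add ¬(¬A ∨ ¬B)):
                    ¬(¬A ∨ ¬B): α-rule — add ¬¬A, ¬¬B.
                    (¬D ∨ D): β-rule — branch into ¬D  //  D.
                      branch 1.1.1.1.2.1 (add ¬D):
                        ○ open, literals {A=1, B=1, D=0}.
                      branch 1.1.1.1.2.2 (add D):
                        ○ open, literals {A=1, B=1, D=1}.
              branch 1.1.1.2 (add ¬E):
                ¬(E ∧ (¬A ∨ ¬B)): β-rule — branch into ¬E  //  ¬(¬A ∨ ¬B).
                  branch 1.1.1.2.1 (add ¬E):
                    ○ open, literals {A=1, E=0}.
                  branch 1.1.1.2.2 (add ¬(¬A ∨ ¬B)):
                    ¬(¬A ∨ ¬B): α-rule — add ¬¬A, ¬¬B.
                    ○ open, literals {A=1, B=1, E=0}.
          branch 1.1.2 (add (D → ¬A)):
            ((¬D ∨ D) ∨ ¬E): β-rule — branch into (¬D ∨ D)  //  ¬E.
              branch 1.1.2.1 (add (¬D ∨ D)):
                (D → ¬A): β-rule — branch into ¬D  //  ¬A.
                  branch 1.1.2.1.1 (add ¬D):
                    (¬D ∨ D): β-rule — branch into ¬D  //  D.
                      branch 1.1.2.1.1.1 (add ¬D):
                        ○ open, literals {A=1, D=0}.
                      branch 1.1.2.1.1.2 (add D):
                        × closes — contains both D and ¬D.
                  branch 1.1.2.1.2 (add ¬A):
                    × closes — contains both A and ¬A.
              branch 1.1.2.2 (add ¬E):
                (D → ¬A): β-rule — branch into ¬D  //  ¬A.
                  branch 1.1.2.2.1 (add ¬D):
                    ○ open, literals {A=1, D=0, E=0}.
                  branch 1.1.2.2.2 (add ¬A):
                    × closes — contains both A and ¬A.
      branch 1.2 (add (B ↔ ¬B)):
        ((E ∧ (¬A ∨ ¬B)) → (D → ¬A)): β-rule — branch into ¬(E ∧ (¬A ∨ ¬B))  //  (D → ¬A).
          branch 1.2.1 (add ¬(E ∧ (¬A ∨ ¬B))):
            ((¬D ∨ D) ∨ ¬E): β-rule — branch into (¬D ∨ D)  //  ¬E.
              branch 1.2.1.1 (add (¬D ∨ D)):
                (B ↔ ¬B): β-rule — branch into B, ¬B  //  ¬B, ¬¬B.
                  branch 1.2.1.1.1 (add B, ¬B):
                    × closes — contains both B and ¬B.
                  branch 1.2.1.1.2 (add ¬B, ¬¬B):
                    × closes — contains both B and ¬B.
              branch 1.2.1.2 (add ¬E):
                (B ↔ ¬B): β-rule — branch into B, ¬B  //  ¬B, ¬¬B.
                  branch 1.2.1.2.1 (add B, ¬B):
                    × closes — contains both B and ¬B.
                  branch 1.2.1.2.2 (add ¬B, ¬¬B):
                    × closes — contains both B and ¬B.
          branch 1.2.2 (add (D → ¬A)):
            ((¬D ∨ D) ∨ ¬E): β-rule — branch into (¬D ∨ D)  //  ¬E.
              branch 1.2.2.1 (add (¬D ∨ D)):
                (B ↔ ¬B): β-rule — branch into B, ¬B  //  ¬B, ¬¬B.
                  branch 1.2.2.1.1 (add B, ¬B):
                    × closes — contains both B and ¬B.
                  branch 1.2.2.1.2 (add ¬B, ¬¬B):
                    × closes — contains both B and ¬B.
              branch 1.2.2.2 (add ¬E):
                (B ↔ ¬B): β-rule — branch into B, ¬B  //  ¬B, ¬¬B.
                  branch 1.2.2.2.1 (add B, ¬B):
                    × closes — contains both B and ¬B.
                  branch 1.2.2.2.2 (add ¬B, ¬¬B):
                    × closes — contains both B and ¬B.
  branch 2 (add ¬(¬A → (B ↔ ¬B)), ¬(((E ∧ (¬A ∨ ¬B)) → (D → ¬A)) ∧ ((¬D ∨ D) ∨ ¬E))):
    ¬(¬A → (B ↔ ¬B)): α-rule — add ¬A, ¬(B ↔ ¬B).
    ¬(((E ∧ (¬A ∨ ¬B)) → (D → ¬A)) ∧ ((¬D ∨ D) ∨ ¬E)): β-rule — branch into ¬((E ∧ (¬A ∨ ¬B)) → (D → ¬A))  //  ¬((¬D ∨ D) ∨ ¬E).
      branch 2.1 (add ¬((E ∧ (¬A ∨ ¬B)) → (D → ¬A))):
        ¬((E ∧ (¬A ∨ ¬B)) → (D → ¬A)): α-rule — add (E ∧ (¬A ∨ ¬B)), ¬(D → ¬A).
        (E ∧ (¬A ∨ ¬B)): α-rule — add E, (¬A ∨ ¬B).
        ¬(D → ¬A): α-rule — add D, ¬¬A.
        × closes — contains both A and ¬A.
      branch 2.2 (add ¬((¬D ∨ D) ∨ ¬E)):
        ¬((¬D ∨ D) ∨ ¬E): α-rule — add ¬(¬D ∨ D), ¬¬E.
        ¬(¬D ∨ D): α-rule — add ¬¬D, ¬D.
        × closes — contains both D and ¬D.
13 branches closed, 8 open.
Each open branch fixes some atoms; the unmentioned ones are free. Counting distinct full assignments: branch {A=1, D=0, E=0} (B, C) contributes 4 new; branch {A=1, D=1, E=0} (B, C) contributes 4 new; branch {A=1, B=1, D=0} (C, E) contributes 2 new; branch {A=1, B=1, D=1} (C, E) contributes 2 new; branch {A=1, E=0} (B, C, D) contributes 0 new; branch {A=1, B=1, E=0} (C, D) contributes 0 new; branch {A=1, D=0} (B, C, E) contributes 2 new; branch {A=1, D=0, E=0} (B, C) contributes 0 new. Total: 14.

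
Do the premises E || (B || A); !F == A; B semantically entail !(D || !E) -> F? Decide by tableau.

Initial set: {(E || (B || A)); (!F == A); B; !(!(D || !E) -> F)}.
!(!(D || !E) -> F): α-rule — add !(D || !E), !F.
!(D || !E): α-rule — add !D, !!E.
(E || (B || A)): β-rule — branch into E  //  (B || A).
  branch 1 (add E):
    (!F == A): β-rule — branch into !F, A  //  !!F, !A.
      branch 1.1 (add !F, A):
        ○ open, literals {A=true, B=true, D=false, E=true, F=false}.
      branch 1.2 (add !!F, !A):
        × closes — contains both F and !F.
  branch 2 (add (B || A)):
    (!F == A): β-rule — branch into !F, A  //  !!F, !A.
      branch 2.1 (add !F, A):
        (B || A): β-rule — branch into B  //  A.
          branch 2.1.1 (add B):
            ○ open, literals {A=true, B=true, D=false, E=true, F=false}.
          branch 2.1.2 (add A):
            ○ open, literals {A=true, B=true, D=false, E=true, F=false}.
      branch 2.2 (add !!F, !A):
        × closes — contains both F and !F.
2 branches closed, 3 open.
An open branch gives a countermodel: A=true, B=true, D=false, E=true, F=false (unmentioned atoms arbitrary); the premises hold there but the conclusion fails.

No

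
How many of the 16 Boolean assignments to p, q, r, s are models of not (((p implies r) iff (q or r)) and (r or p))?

6

Initial set: {T not (((p implies r) iff (q or r)) and (r or p))}.
T not (((p implies r) iff (q or r)) and (r or p)): β-rule — branch into F ((p implies r) iff (q or r))  //  F (r or p).
  branch 1 (add F ((p implies r) iff (q or r))):
    F ((p implies r) iff (q or r)): β-rule — branch into T (p implies r), F (q or r)  //  F (p implies r), T (q or r).
      branch 1.1 (add T (p implies r), F (q or r)):
        F (q or r): α-rule — add F q, F r.
        T (p implies r): β-rule — branch into F p  //  T r.
          branch 1.1.1 (add F p):
            ○ open, literals {p=0, q=0, r=0}.
          branch 1.1.2 (add T r):
            × closes — contains both r and not r.
      branch 1.2 (add F (p implies r), T (q or r)):
        F (p implies r): α-rule — add T p, F r.
        T (q or r): β-rule — branch into T q  //  T r.
          branch 1.2.1 (add T q):
            ○ open, literals {p=1, q=1, r=0}.
          branch 1.2.2 (add T r):
            × closes — contains both r and not r.
  branch 2 (add F (r or p)):
    F (r or p): α-rule — add F r, F p.
    ○ open, literals {p=0, r=0}.
2 branches closed, 3 open.
Each open branch fixes some atoms; the unmentioned ones are free. Counting distinct full assignments: branch {p=0, q=0, r=0} (s) contributes 2 new; branch {p=1, q=1, r=0} (s) contributes 2 new; branch {p=0, r=0} (q, s) contributes 2 new. Total: 6.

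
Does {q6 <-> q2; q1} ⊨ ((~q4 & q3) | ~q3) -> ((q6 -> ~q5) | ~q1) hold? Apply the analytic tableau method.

Initial set: {(q6 <-> q2); q1; ~(((~q4 & q3) | ~q3) -> ((q6 -> ~q5) | ~q1))}.
~(((~q4 & q3) | ~q3) -> ((q6 -> ~q5) | ~q1)): α-rule — add ((~q4 & q3) | ~q3), ~((q6 -> ~q5) | ~q1).
~((q6 -> ~q5) | ~q1): α-rule — add ~(q6 -> ~q5), ~~q1.
~(q6 -> ~q5): α-rule — add q6, ~~q5.
(q6 <-> q2): β-rule — branch into q6, q2  //  ~q6, ~q2.
  branch 1 (add q6, q2):
    ((~q4 & q3) | ~q3): β-rule — branch into (~q4 & q3)  //  ~q3.
      branch 1.1 (add (~q4 & q3)):
        (~q4 & q3): α-rule — add ~q4, q3.
        ○ open, literals {q1=T, q2=T, q3=T, q4=F, q5=T, q6=T}.
      branch 1.2 (add ~q3):
        ○ open, literals {q1=T, q2=T, q3=F, q5=T, q6=T}.
  branch 2 (add ~q6, ~q2):
    × closes — contains both q6 and ~q6.
1 branch closed, 2 open.
An open branch gives a countermodel: q1=T, q2=T, q3=T, q4=F, q5=T, q6=T (unmentioned atoms arbitrary); the premises hold there but the conclusion fails.

No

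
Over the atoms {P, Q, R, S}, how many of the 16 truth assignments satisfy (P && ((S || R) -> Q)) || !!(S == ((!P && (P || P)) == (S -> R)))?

13

Initial set: {T ((P && ((S || R) -> Q)) || !!(S == ((!P && (P || P)) == (S -> R))))}.
T ((P && ((S || R) -> Q)) || !!(S == ((!P && (P || P)) == (S -> R)))): β-rule — branch into T (P && ((S || R) -> Q))  //  T !!(S == ((!P && (P || P)) == (S -> R))).
  branch 1 (add T (P && ((S || R) -> Q))):
    T (P && ((S || R) -> Q)): α-rule — add T P, T ((S || R) -> Q).
    T ((S || R) -> Q): β-rule — branch into F (S || R)  //  T Q.
      branch 1.1 (add F (S || R)):
        F (S || R): α-rule — add F S, F R.
        ○ open, literals {P=T, R=F, S=F}.
      branch 1.2 (add T Q):
        ○ open, literals {P=T, Q=T}.
  branch 2 (add T !!(S == ((!P && (P || P)) == (S -> R)))):
    T !!(S == ((!P && (P || P)) == (S -> R))): drop double negation, giving T (S == ((!P && (P || P)) == (S -> R))).
    T (S == ((!P && (P || P)) == (S -> R))): β-rule — branch into T S, T ((!P && (P || P)) == (S -> R))  //  F S, F ((!P && (P || P)) == (S -> R)).
      branch 2.1 (add T S, T ((!P && (P || P)) == (S -> R))):
        T ((!P && (P || P)) == (S -> R)): β-rule — branch into T (!P && (P || P)), T (S -> R)  //  F (!P && (P || P)), F (S -> R).
          branch 2.1.1 (add T (!P && (P || P)), T (S -> R)):
            T (!P && (P || P)): α-rule — add T !P, T (P || P).
            T (S -> R): β-rule — branch into F S  //  T R.
              branch 2.1.1.1 (add F S):
                × closes — contains both S and !S.
              branch 2.1.1.2 (add T R):
                T (P || P): β-rule — branch into T P  //  T P.
                  branch 2.1.1.2.1 (add T P):
                    × closes — contains both P and !P.
                  branch 2.1.1.2.2 (add T P):
                    × closes — contains both P and !P.
          branch 2.1.2 (add F (!P && (P || P)), F (S -> R)):
            F (S -> R): α-rule — add T S, F R.
            F (!P && (P || P)): β-rule — branch into F !P  //  F (P || P).
              branch 2.1.2.1 (add F !P):
                ○ open, literals {P=T, R=F, S=T}.
              branch 2.1.2.2 (add F (P || P)):
                F (P || P): α-rule — add F P, F P.
                ○ open, literals {P=F, R=F, S=T}.
      branch 2.2 (add F S, F ((!P && (P || P)) == (S -> R))):
        F ((!P && (P || P)) == (S -> R)): β-rule — branch into T (!P && (P || P)), F (S -> R)  //  F (!P && (P || P)), T (S -> R).
          branch 2.2.1 (add T (!P && (P || P)), F (S -> R)):
            T (!P && (P || P)): α-rule — add T !P, T (P || P).
            F (S -> R): α-rule — add T S, F R.
            × closes — contains both S and !S.
          branch 2.2.2 (add F (!P && (P || P)), T (S -> R)):
            F (!P && (P || P)): β-rule — branch into F !P  //  F (P || P).
              branch 2.2.2.1 (add F !P):
                T (S -> R): β-rule — branch into F S  //  T R.
                  branch 2.2.2.1.1 (add F S):
                    ○ open, literals {P=T, S=F}.
                  branch 2.2.2.1.2 (add T R):
                    ○ open, literals {P=T, R=T, S=F}.
              branch 2.2.2.2 (add F (P || P)):
                F (P || P): α-rule — add F P, F P.
                T (S -> R): β-rule — branch into F S  //  T R.
                  branch 2.2.2.2.1 (add F S):
                    ○ open, literals {P=F, S=F}.
                  branch 2.2.2.2.2 (add T R):
                    ○ open, literals {P=F, R=T, S=F}.
4 branches closed, 8 open.
Each open branch fixes some atoms; the unmentioned ones are free. Counting distinct full assignments: branch {P=T, R=F, S=F} (Q) contributes 2 new; branch {P=T, Q=T} (R, S) contributes 3 new; branch {P=T, R=F, S=T} (Q) contributes 1 new; branch {P=F, R=F, S=T} (Q) contributes 2 new; branch {P=T, S=F} (Q, R) contributes 1 new; branch {P=T, R=T, S=F} (Q) contributes 0 new; branch {P=F, S=F} (Q, R) contributes 4 new; branch {P=F, R=T, S=F} (Q) contributes 0 new. Total: 13.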